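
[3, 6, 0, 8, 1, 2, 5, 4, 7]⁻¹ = [2, 4, 5, 0, 7, 6, 1, 8, 3]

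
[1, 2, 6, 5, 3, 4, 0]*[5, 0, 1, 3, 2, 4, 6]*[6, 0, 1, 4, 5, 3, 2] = [6, 0, 2, 5, 4, 1, 3]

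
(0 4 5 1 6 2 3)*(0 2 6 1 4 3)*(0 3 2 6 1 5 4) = (0 2 3 6 1 5)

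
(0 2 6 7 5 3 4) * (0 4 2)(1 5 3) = (1 5)(2 6 7 3)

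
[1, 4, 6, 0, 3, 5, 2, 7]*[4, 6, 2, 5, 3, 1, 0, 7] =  [6, 3, 0, 4, 5, 1, 2, 7]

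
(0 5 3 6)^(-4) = ()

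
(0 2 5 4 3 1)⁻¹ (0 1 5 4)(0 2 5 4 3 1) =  (0 4 3 2)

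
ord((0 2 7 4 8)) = 5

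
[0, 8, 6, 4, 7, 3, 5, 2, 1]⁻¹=[0, 8, 7, 5, 3, 6, 2, 4, 1]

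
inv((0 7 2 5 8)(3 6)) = (0 8 5 2 7)(3 6)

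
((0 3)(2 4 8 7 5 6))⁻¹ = (0 3)(2 6 5 7 8 4)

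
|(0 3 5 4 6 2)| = 6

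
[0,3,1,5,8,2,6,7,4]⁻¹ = [0,2,5,1,8,3,6,7,4]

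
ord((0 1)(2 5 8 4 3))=10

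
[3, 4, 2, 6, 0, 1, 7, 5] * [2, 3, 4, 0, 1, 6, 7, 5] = [0, 1, 4, 7, 2, 3, 5, 6]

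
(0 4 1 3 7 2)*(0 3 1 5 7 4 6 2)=(0 6 2 3 4 5 7)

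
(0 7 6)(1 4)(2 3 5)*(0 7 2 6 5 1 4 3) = (0 2)(1 3)(5 6 7)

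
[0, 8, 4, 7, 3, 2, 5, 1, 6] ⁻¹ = [0, 7, 5, 4, 2, 6, 8, 3, 1] 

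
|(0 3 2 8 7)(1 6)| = 10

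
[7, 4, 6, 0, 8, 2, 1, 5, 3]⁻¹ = [3, 6, 5, 8, 1, 7, 2, 0, 4]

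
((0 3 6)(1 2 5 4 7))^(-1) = (0 6 3)(1 7 4 5 2)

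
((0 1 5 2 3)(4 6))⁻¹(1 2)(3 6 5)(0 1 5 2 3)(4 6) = (0 4 2)(3 5)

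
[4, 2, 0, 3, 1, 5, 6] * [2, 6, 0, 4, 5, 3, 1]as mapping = [0→5, 1→0, 2→2, 3→4, 4→6, 5→3, 6→1]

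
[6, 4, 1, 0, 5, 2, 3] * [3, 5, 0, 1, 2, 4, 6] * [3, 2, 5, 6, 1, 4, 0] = [0, 5, 4, 6, 1, 3, 2]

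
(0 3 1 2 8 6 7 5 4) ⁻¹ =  (0 4 5 7 6 8 2 1 3) 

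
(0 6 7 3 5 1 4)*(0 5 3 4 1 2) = (0 6 7 4 5 2)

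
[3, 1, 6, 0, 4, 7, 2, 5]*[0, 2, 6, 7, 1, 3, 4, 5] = [7, 2, 4, 0, 1, 5, 6, 3]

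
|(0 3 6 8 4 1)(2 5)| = 6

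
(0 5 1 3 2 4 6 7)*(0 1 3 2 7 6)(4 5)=(0 4)(1 2 5 3 7)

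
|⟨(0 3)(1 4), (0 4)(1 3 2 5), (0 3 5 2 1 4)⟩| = 720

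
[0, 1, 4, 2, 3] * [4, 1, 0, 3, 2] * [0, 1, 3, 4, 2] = [2, 1, 3, 0, 4]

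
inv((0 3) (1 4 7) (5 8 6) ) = (0 3) (1 7 4) (5 6 8) 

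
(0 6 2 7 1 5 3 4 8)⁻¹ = (0 8 4 3 5 1 7 2 6)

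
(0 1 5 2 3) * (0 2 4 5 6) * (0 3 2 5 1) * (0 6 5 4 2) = (0 6 3 4 1 5 2)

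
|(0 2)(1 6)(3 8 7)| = 6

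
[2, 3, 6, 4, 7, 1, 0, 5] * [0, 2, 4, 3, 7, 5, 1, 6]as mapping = [0→4, 1→3, 2→1, 3→7, 4→6, 5→2, 6→0, 7→5]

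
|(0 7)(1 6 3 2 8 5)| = 6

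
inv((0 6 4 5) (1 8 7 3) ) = (0 5 4 6) (1 3 7 8) 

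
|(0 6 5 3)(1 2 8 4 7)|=20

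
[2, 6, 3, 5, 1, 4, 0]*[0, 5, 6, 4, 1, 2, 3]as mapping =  [0→6, 1→3, 2→4, 3→2, 4→5, 5→1, 6→0]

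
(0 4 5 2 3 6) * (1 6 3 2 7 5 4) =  (0 1 6)(5 7)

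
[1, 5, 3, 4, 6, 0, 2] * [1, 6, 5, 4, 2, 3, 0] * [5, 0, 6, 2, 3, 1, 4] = [4, 2, 3, 6, 5, 0, 1]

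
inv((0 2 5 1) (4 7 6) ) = (0 1 5 2) (4 6 7) 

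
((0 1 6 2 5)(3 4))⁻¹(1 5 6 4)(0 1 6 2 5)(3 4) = (0 2 3 6)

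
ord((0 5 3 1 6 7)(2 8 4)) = 6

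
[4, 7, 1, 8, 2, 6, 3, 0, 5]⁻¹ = [7, 2, 4, 6, 0, 8, 5, 1, 3]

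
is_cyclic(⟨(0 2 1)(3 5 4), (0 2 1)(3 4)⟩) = no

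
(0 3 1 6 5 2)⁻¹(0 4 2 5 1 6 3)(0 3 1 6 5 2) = (0 2 6 5 1 3 4)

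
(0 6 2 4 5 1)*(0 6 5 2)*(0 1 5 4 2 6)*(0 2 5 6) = (0 4)(1 2 5 6)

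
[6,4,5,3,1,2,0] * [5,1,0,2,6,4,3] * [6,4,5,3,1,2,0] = [3,0,1,5,4,6,2]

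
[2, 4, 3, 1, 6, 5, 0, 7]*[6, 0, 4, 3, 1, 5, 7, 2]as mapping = [0→4, 1→1, 2→3, 3→0, 4→7, 5→5, 6→6, 7→2]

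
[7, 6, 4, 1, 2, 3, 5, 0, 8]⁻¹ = [7, 3, 4, 5, 2, 6, 1, 0, 8]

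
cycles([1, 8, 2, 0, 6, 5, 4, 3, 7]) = (0 1 8 7 3)(4 6)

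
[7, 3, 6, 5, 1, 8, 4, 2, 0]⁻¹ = [8, 4, 7, 1, 6, 3, 2, 0, 5]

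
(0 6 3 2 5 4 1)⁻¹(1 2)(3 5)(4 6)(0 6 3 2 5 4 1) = (0 5)(1 3)(2 4)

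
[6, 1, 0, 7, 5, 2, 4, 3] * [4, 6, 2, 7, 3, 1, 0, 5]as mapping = [0→0, 1→6, 2→4, 3→5, 4→1, 5→2, 6→3, 7→7]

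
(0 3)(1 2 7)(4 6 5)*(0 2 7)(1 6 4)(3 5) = (0 5 1 7 6 3 2)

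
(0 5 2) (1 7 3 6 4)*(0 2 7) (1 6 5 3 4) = (0 3 5 7 4 6 1) 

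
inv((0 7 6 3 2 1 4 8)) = (0 8 4 1 2 3 6 7)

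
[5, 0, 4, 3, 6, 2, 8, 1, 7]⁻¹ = [1, 7, 5, 3, 2, 0, 4, 8, 6]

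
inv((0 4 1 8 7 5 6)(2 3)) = (0 6 5 7 8 1 4)(2 3)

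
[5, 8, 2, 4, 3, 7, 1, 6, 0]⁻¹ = [8, 6, 2, 4, 3, 0, 7, 5, 1]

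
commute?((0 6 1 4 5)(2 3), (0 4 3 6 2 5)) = no:(0 6 1 4 5)(2 3) * (0 4 3 6 2 5) = (0 2 6 1 3 5 4), (0 4 3 6 2 5) * (0 6 1 4 5)(2 3) = (0 5 6 3 1 4 2)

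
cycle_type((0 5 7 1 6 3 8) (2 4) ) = 2.7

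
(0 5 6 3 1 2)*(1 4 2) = (0 5 6 3 4 2) 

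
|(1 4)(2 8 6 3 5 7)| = 6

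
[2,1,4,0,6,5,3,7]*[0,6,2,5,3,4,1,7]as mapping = [0→2,1→6,2→3,3→0,4→1,5→4,6→5,7→7]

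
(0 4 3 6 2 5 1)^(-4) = (0 6 1 3 5 4 2)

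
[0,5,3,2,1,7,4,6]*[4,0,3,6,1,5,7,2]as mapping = [0→4,1→5,2→6,3→3,4→0,5→2,6→1,7→7]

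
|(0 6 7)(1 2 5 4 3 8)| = 6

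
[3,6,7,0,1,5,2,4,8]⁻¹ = [3,4,6,0,7,5,1,2,8]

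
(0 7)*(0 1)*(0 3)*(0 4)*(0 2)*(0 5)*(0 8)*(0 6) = (0 7 1 3 4 2 5 8 6)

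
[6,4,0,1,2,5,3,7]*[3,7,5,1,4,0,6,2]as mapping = [0→6,1→4,2→3,3→7,4→5,5→0,6→1,7→2]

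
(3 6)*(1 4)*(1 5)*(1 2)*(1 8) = (1 4 5 2 8)(3 6)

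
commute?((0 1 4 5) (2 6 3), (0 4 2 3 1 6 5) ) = no:(0 1 4 5) (2 6 3)*(0 4 2 3 1 6 5) = (0 6 1 2 5 4), (0 4 2 3 1 6 5)*(0 1 4 5) (2 6 3) = (0 5 1 3 4 6) 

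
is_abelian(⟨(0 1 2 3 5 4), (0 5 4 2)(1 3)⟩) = no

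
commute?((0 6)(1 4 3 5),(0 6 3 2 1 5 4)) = no:(0 6)(1 4 3 5)*(0 6 3 2 1 5 4) = (0 3 4 2 1),(0 6 3 2 1 5 4)*(0 6)(1 4 3 5) = (2 4 6 5 3)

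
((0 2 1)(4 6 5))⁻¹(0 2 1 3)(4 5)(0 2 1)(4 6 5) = (0 3 2 1)(4 6)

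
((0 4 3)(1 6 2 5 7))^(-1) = (0 3 4)(1 7 5 2 6)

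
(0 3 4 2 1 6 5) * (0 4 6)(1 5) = (0 3 6 1)(2 5 4)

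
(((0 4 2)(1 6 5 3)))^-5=(0 4 2)(1 3 5 6)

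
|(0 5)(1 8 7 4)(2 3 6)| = 12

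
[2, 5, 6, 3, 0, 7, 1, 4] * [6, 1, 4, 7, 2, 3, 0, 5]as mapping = [0→4, 1→3, 2→0, 3→7, 4→6, 5→5, 6→1, 7→2]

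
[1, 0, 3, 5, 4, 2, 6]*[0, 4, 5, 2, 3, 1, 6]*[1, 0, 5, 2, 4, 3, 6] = [4, 1, 5, 0, 2, 3, 6] 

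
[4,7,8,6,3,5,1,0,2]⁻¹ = [7,6,8,4,0,5,3,1,2]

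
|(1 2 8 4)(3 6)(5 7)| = 4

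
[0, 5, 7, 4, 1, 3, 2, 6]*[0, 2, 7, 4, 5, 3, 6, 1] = [0, 3, 1, 5, 2, 4, 7, 6]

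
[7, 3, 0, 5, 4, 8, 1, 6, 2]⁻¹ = [2, 6, 8, 1, 4, 3, 7, 0, 5]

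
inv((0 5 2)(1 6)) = (0 2 5)(1 6)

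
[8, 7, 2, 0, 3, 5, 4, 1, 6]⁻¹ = [3, 7, 2, 4, 6, 5, 8, 1, 0]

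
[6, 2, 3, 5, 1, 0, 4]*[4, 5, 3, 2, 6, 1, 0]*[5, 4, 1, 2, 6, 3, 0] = [5, 2, 1, 4, 3, 6, 0]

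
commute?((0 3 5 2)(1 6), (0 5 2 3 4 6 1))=no:(0 3 5 2)(1 6) * (0 5 2 3 4 6 1)=(0 4 6)(2 5 3), (0 5 2 3 4 6 1) * (0 3 5 2)(1 6)=(0 2 5)(1 3 4)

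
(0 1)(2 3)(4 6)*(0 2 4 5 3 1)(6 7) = (1 2)(3 4 7 6 5)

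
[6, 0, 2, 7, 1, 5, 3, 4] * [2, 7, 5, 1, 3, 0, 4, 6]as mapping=[0→4, 1→2, 2→5, 3→6, 4→7, 5→0, 6→1, 7→3]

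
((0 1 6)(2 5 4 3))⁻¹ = (0 6 1)(2 3 4 5)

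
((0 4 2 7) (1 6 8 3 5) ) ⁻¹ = (0 7 2 4) (1 5 3 8 6) 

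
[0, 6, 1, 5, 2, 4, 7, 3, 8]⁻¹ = [0, 2, 4, 7, 5, 3, 1, 6, 8]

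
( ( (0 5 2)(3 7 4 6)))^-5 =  (0 5 2)(3 6 4 7)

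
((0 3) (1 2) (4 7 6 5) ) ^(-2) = (4 6) (5 7) 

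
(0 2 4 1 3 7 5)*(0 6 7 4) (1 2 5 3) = (0 5 6 7 3 4 2) 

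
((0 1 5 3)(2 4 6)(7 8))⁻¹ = (0 3 5 1)(2 6 4)(7 8)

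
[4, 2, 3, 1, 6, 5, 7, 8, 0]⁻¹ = [8, 3, 1, 2, 0, 5, 4, 6, 7]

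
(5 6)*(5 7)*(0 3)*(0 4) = (0 3 4)(5 6 7)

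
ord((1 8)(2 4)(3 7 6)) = 6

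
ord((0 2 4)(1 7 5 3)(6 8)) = 12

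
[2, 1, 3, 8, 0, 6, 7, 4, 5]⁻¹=[4, 1, 0, 2, 7, 8, 5, 6, 3]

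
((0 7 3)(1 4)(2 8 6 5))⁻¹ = (0 3 7)(1 4)(2 5 6 8)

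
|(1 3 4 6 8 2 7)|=7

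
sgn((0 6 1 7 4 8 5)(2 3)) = -1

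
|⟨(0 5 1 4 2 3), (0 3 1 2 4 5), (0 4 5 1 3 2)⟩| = 720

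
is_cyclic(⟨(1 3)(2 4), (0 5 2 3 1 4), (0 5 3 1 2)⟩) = no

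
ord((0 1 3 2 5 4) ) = 6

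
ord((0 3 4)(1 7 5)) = 3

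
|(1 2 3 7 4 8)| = 6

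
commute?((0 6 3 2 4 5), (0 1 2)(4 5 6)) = no:(0 6 3 2 4 5)*(0 1 2)(4 5 6) = (0 4 6 3)(1 2 5), (0 1 2)(4 5 6)*(0 6 3 2 4 5) = (0 1 4)(2 6 5 3)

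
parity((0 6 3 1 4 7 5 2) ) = odd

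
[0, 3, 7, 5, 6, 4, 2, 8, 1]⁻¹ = [0, 8, 6, 1, 5, 3, 4, 2, 7]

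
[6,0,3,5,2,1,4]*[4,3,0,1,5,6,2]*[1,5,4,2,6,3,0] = [4,6,5,0,1,2,3]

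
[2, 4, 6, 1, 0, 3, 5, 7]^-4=[5, 2, 3, 0, 6, 4, 1, 7]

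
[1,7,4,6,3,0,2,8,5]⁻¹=[5,0,6,4,2,8,3,1,7]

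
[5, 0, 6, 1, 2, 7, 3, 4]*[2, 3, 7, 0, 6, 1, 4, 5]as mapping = [0→1, 1→2, 2→4, 3→3, 4→7, 5→5, 6→0, 7→6]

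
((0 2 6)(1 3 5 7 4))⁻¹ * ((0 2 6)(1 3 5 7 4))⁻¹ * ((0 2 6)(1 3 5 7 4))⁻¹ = (1 5 4 3 7)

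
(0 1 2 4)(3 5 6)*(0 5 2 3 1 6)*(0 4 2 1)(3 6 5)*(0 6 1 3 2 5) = (2 5 4)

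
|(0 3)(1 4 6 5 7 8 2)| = 14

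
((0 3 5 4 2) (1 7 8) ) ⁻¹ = (0 2 4 5 3) (1 8 7) 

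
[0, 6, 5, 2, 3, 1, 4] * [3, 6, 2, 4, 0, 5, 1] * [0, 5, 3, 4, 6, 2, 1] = [4, 5, 2, 3, 6, 1, 0]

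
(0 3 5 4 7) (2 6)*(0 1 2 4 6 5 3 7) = (0 7 1 2 5 6 4) 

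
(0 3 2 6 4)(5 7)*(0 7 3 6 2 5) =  (0 6 4 7)(3 5)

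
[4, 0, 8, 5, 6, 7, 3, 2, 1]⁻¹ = [1, 8, 7, 6, 0, 3, 4, 5, 2]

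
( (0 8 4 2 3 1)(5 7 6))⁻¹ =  (0 1 3 2 4 8)(5 6 7)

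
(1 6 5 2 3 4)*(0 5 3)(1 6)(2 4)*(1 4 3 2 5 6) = (0 6 2)(1 4)(3 5)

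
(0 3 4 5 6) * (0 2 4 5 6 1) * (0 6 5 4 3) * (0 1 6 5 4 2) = (0 1 5 6)(2 3)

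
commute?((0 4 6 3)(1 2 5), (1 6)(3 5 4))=no:(0 4 6 3)(1 2 5)*(1 6)(3 5 4)=(0 3)(1 2 4)(5 6), (1 6)(3 5 4)*(0 4 6 3)(1 2 5)=(0 4)(1 3)(2 5 6)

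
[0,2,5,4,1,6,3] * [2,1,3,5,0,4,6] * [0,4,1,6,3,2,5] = [1,6,3,0,4,5,2] 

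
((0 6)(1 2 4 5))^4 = ()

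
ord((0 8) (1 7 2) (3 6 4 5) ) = 12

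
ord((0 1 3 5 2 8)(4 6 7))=6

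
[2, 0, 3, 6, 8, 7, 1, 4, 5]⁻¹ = [1, 6, 0, 2, 7, 8, 3, 5, 4]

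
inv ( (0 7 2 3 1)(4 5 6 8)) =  (0 1 3 2 7)(4 8 6 5)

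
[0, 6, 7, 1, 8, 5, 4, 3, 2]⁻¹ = [0, 3, 8, 7, 6, 5, 1, 2, 4]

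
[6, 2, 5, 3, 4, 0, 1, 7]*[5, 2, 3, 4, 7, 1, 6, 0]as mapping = [0→6, 1→3, 2→1, 3→4, 4→7, 5→5, 6→2, 7→0]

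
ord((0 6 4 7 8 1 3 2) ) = 8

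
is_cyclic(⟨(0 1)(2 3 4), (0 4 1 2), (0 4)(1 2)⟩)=no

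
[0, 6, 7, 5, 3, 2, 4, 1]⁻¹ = [0, 7, 5, 4, 6, 3, 1, 2]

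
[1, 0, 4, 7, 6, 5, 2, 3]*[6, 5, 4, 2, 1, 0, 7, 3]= [5, 6, 1, 3, 7, 0, 4, 2]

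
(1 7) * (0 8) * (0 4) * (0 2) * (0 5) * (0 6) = (0 8 4 2 5 6)(1 7)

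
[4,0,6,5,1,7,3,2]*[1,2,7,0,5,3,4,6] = [5,1,4,3,2,6,0,7]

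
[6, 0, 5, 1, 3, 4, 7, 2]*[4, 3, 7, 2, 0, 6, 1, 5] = [1, 4, 6, 3, 2, 0, 5, 7]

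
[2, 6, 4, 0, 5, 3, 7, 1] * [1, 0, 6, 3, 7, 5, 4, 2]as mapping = [0→6, 1→4, 2→7, 3→1, 4→5, 5→3, 6→2, 7→0]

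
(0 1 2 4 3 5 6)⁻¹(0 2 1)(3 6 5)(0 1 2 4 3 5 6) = (0 6 5)(1 4 2)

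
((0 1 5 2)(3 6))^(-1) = (0 2 5 1)(3 6)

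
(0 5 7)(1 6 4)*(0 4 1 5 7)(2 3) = (0 7 4 5)(1 6)(2 3)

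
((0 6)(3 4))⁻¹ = (0 6)(3 4)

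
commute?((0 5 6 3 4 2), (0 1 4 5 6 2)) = no:(0 5 6 3 4 2) * (0 1 4 5 6 2) = (0 6 3 5 2 1 4), (0 1 4 5 6 2) * (0 5 6 3 4 2) = (0 1 2 5 3 4 6)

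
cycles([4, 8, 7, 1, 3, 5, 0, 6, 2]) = (0 4 3 1 8 2 7 6)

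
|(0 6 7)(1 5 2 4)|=12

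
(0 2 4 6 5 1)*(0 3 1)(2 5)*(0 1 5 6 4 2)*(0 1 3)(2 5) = (0 6 1)(2 5 3)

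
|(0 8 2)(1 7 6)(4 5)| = 6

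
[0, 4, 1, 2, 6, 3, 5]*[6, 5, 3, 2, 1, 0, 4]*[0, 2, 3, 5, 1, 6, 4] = [4, 2, 6, 5, 1, 3, 0]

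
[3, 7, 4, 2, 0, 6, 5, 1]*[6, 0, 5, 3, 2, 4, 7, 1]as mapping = [0→3, 1→1, 2→2, 3→5, 4→6, 5→7, 6→4, 7→0]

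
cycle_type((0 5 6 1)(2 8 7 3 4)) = 4.5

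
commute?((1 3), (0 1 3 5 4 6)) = no:(1 3)*(0 1 3 5 4 6) = (0 1 5 4 6), (0 1 3 5 4 6)*(1 3) = (0 3 5 4 6)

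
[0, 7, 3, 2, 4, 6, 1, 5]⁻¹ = [0, 6, 3, 2, 4, 7, 5, 1]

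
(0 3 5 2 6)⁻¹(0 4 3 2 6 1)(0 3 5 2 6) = (0 1 3 4 5 6)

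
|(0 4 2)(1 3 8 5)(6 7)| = 12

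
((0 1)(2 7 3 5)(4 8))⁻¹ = (0 1)(2 5 3 7)(4 8)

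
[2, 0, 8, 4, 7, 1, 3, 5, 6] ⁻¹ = [1, 5, 0, 6, 3, 7, 8, 4, 2] 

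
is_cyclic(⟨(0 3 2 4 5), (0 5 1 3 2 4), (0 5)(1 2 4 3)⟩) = no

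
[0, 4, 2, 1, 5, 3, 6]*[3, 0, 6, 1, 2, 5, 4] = [3, 2, 6, 0, 5, 1, 4]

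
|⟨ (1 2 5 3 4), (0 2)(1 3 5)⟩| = 720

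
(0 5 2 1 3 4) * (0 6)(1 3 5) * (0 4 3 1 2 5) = (0 2 1)(4 6)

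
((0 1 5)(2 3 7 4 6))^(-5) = (0 1 5)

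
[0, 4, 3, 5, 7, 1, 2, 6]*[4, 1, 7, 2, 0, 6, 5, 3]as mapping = [0→4, 1→0, 2→2, 3→6, 4→3, 5→1, 6→7, 7→5]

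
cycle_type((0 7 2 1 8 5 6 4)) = 8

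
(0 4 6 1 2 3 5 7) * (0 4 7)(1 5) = (0 7 4 6 5)(1 2 3)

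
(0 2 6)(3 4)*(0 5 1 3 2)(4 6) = (1 3 6 5)(2 4)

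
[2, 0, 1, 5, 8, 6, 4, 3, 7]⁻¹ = [1, 2, 0, 7, 6, 3, 5, 8, 4]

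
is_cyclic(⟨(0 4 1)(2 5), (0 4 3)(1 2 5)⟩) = no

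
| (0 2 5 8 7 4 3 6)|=8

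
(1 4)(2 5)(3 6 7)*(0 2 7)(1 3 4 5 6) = (0 2 6)(1 5 7 4 3)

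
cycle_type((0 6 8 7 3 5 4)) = 7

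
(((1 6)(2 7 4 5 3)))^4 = (2 3 5 4 7)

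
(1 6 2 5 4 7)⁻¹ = (1 7 4 5 2 6)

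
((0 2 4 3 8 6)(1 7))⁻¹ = (0 6 8 3 4 2)(1 7)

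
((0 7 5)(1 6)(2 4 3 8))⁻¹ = (0 5 7)(1 6)(2 8 3 4)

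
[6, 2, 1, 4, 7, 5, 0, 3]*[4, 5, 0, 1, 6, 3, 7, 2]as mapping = [0→7, 1→0, 2→5, 3→6, 4→2, 5→3, 6→4, 7→1]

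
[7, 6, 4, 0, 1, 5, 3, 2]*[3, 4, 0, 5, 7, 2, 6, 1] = [1, 6, 7, 3, 4, 2, 5, 0]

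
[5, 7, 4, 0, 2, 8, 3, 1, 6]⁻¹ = [3, 7, 4, 6, 2, 0, 8, 1, 5]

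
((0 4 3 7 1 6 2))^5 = (0 6 7 4 2 1 3)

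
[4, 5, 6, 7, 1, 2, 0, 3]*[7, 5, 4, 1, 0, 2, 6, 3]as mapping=[0→0, 1→2, 2→6, 3→3, 4→5, 5→4, 6→7, 7→1]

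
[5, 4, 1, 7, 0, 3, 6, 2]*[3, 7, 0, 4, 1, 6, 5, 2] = [6, 1, 7, 2, 3, 4, 5, 0]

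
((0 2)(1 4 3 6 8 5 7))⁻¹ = (0 2)(1 7 5 8 6 3 4)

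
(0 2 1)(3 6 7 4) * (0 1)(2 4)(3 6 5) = (0 4 6 7 2)(3 5)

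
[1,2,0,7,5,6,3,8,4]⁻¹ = [2,0,1,6,8,4,5,3,7]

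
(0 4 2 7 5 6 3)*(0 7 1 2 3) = (0 4 3 7 5 6)(1 2)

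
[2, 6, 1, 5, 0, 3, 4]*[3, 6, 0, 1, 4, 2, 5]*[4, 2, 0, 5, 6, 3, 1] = [4, 3, 1, 0, 5, 2, 6]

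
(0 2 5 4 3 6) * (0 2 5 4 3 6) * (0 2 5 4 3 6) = (0 4)(2 3)(5 6)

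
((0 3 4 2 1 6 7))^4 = (0 1 3 6 4 7 2)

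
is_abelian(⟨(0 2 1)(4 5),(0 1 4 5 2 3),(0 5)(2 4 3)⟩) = no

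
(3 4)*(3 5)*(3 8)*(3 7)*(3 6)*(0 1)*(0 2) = (0 1 2)(3 4 5 8 7 6)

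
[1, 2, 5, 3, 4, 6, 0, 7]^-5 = [0, 1, 2, 3, 4, 5, 6, 7]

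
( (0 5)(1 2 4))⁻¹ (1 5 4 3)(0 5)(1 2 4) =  (0 1 3 2)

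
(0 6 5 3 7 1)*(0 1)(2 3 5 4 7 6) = (0 2 3 6 4 7)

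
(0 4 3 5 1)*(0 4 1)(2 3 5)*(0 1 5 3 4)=(0 5 1)(2 4 3)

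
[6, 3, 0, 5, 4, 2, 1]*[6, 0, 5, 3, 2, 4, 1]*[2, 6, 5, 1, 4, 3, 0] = [6, 1, 0, 4, 5, 3, 2]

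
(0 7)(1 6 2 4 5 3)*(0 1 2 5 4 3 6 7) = (1 7)(2 3)(5 6)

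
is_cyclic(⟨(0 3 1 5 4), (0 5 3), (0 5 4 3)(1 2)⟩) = no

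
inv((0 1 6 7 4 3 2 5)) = (0 5 2 3 4 7 6 1)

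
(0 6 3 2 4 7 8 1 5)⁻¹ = (0 5 1 8 7 4 2 3 6)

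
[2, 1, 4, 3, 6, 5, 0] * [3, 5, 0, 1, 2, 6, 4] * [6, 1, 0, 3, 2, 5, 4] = [6, 5, 0, 1, 2, 4, 3]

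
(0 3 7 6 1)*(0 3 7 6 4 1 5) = (0 7 4 1 3 6 5)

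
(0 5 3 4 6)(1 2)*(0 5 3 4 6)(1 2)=(0 3 6 5 4)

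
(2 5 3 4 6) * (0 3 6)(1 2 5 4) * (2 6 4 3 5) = (0 5 4)(1 6 2 3)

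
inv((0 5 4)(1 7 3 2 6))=(0 4 5)(1 6 2 3 7)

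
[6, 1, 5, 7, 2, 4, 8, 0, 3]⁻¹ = [7, 1, 4, 8, 5, 2, 0, 3, 6]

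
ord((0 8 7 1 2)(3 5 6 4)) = 20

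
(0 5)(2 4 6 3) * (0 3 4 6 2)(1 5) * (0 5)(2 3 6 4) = (0 1)(2 4 3 5 6)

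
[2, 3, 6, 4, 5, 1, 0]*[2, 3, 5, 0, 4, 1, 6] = [5, 0, 6, 4, 1, 3, 2]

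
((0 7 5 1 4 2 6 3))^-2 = (0 6 4 5)(1 7 3 2)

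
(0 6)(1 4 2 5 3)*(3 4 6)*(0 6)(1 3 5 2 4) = (0 5 1)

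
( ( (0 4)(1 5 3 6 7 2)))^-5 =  (0 4)(1 5 3 6 7 2)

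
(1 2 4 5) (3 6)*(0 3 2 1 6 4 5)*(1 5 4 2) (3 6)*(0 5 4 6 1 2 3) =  (0 1 4 5) (2 6) 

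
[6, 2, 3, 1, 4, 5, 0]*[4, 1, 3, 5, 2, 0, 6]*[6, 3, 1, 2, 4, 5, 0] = [0, 2, 5, 3, 1, 6, 4] 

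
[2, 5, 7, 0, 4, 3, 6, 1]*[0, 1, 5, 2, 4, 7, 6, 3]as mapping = [0→5, 1→7, 2→3, 3→0, 4→4, 5→2, 6→6, 7→1]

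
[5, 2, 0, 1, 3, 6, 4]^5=[1, 4, 3, 6, 5, 2, 0]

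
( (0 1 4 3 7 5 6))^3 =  (0 3 6 4 5 1 7)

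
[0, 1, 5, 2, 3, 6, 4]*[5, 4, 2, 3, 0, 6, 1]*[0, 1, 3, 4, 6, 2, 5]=[2, 6, 5, 3, 4, 1, 0]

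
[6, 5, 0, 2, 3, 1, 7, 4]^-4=[7, 1, 6, 0, 2, 5, 4, 3]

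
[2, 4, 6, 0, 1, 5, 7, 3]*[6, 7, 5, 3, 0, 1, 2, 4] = [5, 0, 2, 6, 7, 1, 4, 3]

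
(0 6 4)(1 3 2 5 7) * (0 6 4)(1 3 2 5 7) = (0 4 6)(1 2 7 3 5)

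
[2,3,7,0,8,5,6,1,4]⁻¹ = [3,7,0,1,8,5,6,2,4]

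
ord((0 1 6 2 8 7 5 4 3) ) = 9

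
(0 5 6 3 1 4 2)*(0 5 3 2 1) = (0 3)(1 4)(2 5 6)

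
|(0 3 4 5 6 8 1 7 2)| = 9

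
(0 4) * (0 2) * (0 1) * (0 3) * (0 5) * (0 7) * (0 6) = (0 4 2 1 3 5 7 6)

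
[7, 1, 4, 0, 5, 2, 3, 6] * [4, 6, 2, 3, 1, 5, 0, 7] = [7, 6, 1, 4, 5, 2, 3, 0]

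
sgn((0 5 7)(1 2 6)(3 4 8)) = 1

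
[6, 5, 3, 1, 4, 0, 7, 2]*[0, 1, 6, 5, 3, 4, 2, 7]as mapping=[0→2, 1→4, 2→5, 3→1, 4→3, 5→0, 6→7, 7→6]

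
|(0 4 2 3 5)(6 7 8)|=15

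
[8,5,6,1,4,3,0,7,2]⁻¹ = [6,3,8,5,4,1,2,7,0]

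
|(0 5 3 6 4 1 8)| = 7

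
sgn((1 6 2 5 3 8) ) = -1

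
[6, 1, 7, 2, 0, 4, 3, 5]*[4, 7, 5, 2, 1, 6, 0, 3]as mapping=[0→0, 1→7, 2→3, 3→5, 4→4, 5→1, 6→2, 7→6]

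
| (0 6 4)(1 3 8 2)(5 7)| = 12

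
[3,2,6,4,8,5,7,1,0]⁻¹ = [8,7,1,0,3,5,2,6,4]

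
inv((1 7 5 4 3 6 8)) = (1 8 6 3 4 5 7)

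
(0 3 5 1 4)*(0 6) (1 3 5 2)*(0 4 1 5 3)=(0 3 2 5) (4 6) 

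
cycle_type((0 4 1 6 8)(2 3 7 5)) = 4.5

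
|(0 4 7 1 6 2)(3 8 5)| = 6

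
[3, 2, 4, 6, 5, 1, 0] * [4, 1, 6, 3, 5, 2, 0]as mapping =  [0→3, 1→6, 2→5, 3→0, 4→2, 5→1, 6→4]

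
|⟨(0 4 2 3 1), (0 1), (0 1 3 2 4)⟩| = 120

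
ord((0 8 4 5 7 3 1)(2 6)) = 14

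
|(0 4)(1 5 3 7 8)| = 10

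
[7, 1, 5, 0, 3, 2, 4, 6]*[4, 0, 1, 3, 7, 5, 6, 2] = [2, 0, 5, 4, 3, 1, 7, 6]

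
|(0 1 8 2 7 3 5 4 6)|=9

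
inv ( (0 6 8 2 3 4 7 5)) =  (0 5 7 4 3 2 8 6)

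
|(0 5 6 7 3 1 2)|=7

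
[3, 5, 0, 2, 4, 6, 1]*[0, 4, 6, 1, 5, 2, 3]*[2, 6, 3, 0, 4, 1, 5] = [6, 3, 2, 5, 1, 0, 4]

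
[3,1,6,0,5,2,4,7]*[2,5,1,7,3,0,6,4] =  [7,5,6,2,0,1,3,4]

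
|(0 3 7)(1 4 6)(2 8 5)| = 3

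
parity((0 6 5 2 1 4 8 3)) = odd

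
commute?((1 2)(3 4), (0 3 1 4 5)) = no:(1 2)(3 4)*(0 3 1 4 5) = (0 3 5)(1 2 4), (0 3 1 4 5)*(1 2)(3 4) = (0 4 5)(1 3 2)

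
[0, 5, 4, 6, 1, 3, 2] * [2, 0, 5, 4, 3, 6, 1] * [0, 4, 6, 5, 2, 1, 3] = [6, 3, 5, 4, 0, 2, 1]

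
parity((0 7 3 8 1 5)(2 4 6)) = odd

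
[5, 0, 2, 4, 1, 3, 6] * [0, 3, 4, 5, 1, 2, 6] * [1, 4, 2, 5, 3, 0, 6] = [2, 1, 3, 4, 5, 0, 6]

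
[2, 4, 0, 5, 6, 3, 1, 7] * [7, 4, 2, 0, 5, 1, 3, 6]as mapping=[0→2, 1→5, 2→7, 3→1, 4→3, 5→0, 6→4, 7→6]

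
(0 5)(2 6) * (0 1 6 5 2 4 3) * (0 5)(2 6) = (0 6 4 3 5 1 2)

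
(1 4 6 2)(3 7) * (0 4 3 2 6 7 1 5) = (0 4 7 2 5)(1 3)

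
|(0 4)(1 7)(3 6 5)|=6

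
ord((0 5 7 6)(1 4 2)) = 12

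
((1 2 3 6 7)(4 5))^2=(1 3 7 2 6)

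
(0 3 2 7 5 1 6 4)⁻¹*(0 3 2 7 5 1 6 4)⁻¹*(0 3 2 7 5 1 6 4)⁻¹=(0 1 2 4 5 3 6 7)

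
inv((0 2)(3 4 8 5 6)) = (0 2)(3 6 5 8 4)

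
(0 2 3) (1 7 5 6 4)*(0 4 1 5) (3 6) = (0 2 6 1 7) (3 4 5) 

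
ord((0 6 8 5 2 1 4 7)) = 8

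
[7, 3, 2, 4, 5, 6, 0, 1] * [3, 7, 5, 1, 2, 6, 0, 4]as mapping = [0→4, 1→1, 2→5, 3→2, 4→6, 5→0, 6→3, 7→7]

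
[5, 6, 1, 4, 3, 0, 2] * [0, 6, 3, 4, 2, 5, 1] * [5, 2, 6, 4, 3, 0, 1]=[0, 2, 1, 6, 3, 5, 4]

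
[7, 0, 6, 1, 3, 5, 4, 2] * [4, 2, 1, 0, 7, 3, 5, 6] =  [6, 4, 5, 2, 0, 3, 7, 1]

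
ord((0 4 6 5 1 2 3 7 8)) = 9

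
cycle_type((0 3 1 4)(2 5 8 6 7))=4.5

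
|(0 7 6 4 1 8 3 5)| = 8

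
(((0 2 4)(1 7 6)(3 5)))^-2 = (0 2 4)(1 7 6)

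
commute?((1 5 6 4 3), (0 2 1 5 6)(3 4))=no:(1 5 6 4 3) * (0 2 1 5 6)(3 4)=(0 2 1 6 3 5), (0 2 1 5 6)(3 4) * (1 5 6 4 3)=(0 2 5 4 1 6)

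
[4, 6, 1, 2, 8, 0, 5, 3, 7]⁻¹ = [5, 2, 3, 7, 0, 6, 1, 8, 4]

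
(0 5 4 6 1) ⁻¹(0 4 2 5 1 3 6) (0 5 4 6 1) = (0 3 1 5 6 2 4) 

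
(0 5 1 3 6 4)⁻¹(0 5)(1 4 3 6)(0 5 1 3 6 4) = (0 6 4 3)(1 5)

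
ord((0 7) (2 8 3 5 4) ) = 10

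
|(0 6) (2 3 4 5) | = 4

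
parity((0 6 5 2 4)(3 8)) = odd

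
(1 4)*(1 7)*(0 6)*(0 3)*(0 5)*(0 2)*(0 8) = (0 6 3 5 2 8)(1 4 7)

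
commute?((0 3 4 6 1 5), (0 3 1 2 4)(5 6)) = no:(0 3 4 6 1 5)*(0 3 1 2 4)(5 6) = (0 1 6 2 4 5 3), (0 3 1 2 4)(5 6)*(0 3 4 6 1 5) = (0 4 3 5 1 2 6)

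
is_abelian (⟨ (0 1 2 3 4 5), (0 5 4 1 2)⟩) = no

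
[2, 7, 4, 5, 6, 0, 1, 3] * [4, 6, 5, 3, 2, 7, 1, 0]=[5, 0, 2, 7, 1, 4, 6, 3]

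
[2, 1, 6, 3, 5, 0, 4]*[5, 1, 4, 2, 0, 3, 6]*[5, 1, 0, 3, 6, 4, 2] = [6, 1, 2, 0, 3, 4, 5]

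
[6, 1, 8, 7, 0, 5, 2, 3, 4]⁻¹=[4, 1, 6, 7, 8, 5, 0, 3, 2]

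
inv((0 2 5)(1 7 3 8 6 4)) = (0 5 2)(1 4 6 8 3 7)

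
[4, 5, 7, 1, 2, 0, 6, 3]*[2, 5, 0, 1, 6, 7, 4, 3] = [6, 7, 3, 5, 0, 2, 4, 1]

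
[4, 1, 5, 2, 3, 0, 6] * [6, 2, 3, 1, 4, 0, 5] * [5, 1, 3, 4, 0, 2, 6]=[0, 3, 5, 4, 1, 6, 2]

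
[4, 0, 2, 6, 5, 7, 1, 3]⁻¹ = [1, 6, 2, 7, 0, 4, 3, 5]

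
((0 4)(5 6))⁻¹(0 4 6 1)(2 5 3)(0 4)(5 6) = (0 5 1 4)(2 6 3)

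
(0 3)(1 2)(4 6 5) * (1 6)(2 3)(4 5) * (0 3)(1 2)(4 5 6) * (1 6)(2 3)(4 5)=(0 6 4 3 2 5 1)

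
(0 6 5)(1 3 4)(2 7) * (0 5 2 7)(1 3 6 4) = (0 4 3 1 6 2)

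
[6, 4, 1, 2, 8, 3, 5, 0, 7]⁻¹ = [7, 2, 3, 5, 1, 6, 0, 8, 4]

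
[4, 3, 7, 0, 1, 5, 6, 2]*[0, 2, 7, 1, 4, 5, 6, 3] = [4, 1, 3, 0, 2, 5, 6, 7]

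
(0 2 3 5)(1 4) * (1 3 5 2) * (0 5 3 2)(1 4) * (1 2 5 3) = (0 4 5 3)(1 2)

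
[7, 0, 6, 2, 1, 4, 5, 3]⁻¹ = [1, 4, 3, 7, 5, 6, 2, 0]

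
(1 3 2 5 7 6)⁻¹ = (1 6 7 5 2 3)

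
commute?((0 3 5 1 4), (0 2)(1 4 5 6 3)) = no:(0 3 5 1 4) * (0 2)(1 4 5 6 3) = (0 1 5 4 2)(3 6), (0 2)(1 4 5 6 3) * (0 3 5 1 4) = (0 2 3 4 1)(5 6)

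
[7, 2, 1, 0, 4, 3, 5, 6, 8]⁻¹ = [3, 2, 1, 5, 4, 6, 7, 0, 8]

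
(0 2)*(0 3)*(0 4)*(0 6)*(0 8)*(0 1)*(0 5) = (0 2 3 4 6 8 1 5)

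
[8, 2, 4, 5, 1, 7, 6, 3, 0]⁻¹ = [8, 4, 1, 7, 2, 3, 6, 5, 0]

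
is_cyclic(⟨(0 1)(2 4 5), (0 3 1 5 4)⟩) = no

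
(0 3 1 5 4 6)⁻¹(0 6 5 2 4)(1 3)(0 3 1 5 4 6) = (0 4 2 6 3)(1 5)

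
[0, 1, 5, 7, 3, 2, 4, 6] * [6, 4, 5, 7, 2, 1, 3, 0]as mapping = [0→6, 1→4, 2→1, 3→0, 4→7, 5→5, 6→2, 7→3]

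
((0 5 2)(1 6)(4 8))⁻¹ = (0 2 5)(1 6)(4 8)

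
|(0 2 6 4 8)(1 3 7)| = 15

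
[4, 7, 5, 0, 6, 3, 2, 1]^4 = [5, 1, 4, 2, 3, 6, 0, 7]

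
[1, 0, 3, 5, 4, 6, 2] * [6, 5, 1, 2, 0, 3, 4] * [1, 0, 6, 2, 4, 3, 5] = [3, 5, 6, 2, 1, 4, 0]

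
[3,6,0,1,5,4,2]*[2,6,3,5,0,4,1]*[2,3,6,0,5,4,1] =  [4,3,6,1,5,2,0]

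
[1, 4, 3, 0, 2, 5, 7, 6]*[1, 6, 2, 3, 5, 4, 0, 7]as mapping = [0→6, 1→5, 2→3, 3→1, 4→2, 5→4, 6→7, 7→0]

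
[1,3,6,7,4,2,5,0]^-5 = [7,0,6,1,4,2,5,3]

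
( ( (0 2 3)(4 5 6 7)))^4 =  (0 2 3)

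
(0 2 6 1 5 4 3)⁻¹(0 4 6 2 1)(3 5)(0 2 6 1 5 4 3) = (0 4)(1 6 5 2 3)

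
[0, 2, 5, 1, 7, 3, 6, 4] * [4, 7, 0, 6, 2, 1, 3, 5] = [4, 0, 1, 7, 5, 6, 3, 2]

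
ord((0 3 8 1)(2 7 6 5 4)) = 20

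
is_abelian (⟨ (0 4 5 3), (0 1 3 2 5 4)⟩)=no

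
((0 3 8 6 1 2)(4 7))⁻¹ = (0 2 1 6 8 3)(4 7)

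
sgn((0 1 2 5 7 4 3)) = 1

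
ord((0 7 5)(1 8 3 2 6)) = 15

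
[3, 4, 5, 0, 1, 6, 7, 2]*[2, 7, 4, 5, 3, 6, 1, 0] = [5, 3, 6, 2, 7, 1, 0, 4]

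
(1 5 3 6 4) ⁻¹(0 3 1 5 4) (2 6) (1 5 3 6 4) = (0 6 5 3 1) (2 4) 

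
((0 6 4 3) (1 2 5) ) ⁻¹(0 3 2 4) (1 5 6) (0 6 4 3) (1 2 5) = (0 5 3 6) (1 4 2) 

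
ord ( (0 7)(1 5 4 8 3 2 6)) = 14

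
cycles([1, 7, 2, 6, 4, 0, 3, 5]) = (0 1 7 5)(3 6)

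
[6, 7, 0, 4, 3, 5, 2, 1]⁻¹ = [2, 7, 6, 4, 3, 5, 0, 1]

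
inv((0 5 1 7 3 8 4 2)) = (0 2 4 8 3 7 1 5)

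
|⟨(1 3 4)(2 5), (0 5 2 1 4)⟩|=720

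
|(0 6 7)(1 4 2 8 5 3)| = 6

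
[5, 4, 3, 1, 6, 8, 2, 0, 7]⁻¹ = [7, 3, 6, 2, 1, 0, 4, 8, 5]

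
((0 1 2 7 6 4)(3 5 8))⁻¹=(0 4 6 7 2 1)(3 8 5)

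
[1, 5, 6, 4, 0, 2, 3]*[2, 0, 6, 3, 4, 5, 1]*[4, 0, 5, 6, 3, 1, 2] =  [4, 1, 0, 3, 5, 2, 6]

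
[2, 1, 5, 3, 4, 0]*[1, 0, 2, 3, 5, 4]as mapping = [0→2, 1→0, 2→4, 3→3, 4→5, 5→1]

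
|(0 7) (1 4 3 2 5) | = 10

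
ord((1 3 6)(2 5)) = 6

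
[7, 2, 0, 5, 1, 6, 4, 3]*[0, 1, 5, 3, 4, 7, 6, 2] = [2, 5, 0, 7, 1, 6, 4, 3]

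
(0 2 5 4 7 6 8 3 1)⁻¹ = (0 1 3 8 6 7 4 5 2)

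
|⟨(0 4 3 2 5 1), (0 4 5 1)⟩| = 720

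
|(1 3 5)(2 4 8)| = 3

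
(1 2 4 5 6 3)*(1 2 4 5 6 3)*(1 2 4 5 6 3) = (1 5)(2 6)(3 4)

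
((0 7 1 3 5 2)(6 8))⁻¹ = (0 2 5 3 1 7)(6 8)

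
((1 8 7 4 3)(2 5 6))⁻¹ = (1 3 4 7 8)(2 6 5)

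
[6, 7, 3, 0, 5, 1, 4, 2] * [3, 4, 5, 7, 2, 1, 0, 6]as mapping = [0→0, 1→6, 2→7, 3→3, 4→1, 5→4, 6→2, 7→5]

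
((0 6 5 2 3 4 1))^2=(0 5 3 1 6 2 4)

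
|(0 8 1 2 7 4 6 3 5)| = 9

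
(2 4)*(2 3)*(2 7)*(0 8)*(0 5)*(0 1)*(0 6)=(0 8 5 1 6)(2 4 3 7)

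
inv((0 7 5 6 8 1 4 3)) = (0 3 4 1 8 6 5 7)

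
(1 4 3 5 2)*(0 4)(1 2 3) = (0 4 1)(3 5)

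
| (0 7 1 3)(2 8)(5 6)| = 4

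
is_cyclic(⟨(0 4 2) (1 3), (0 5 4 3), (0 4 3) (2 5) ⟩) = no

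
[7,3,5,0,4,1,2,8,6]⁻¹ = [3,5,6,1,4,2,8,0,7]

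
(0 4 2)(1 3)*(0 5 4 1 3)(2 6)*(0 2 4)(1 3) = (0 3 1 2 5)(4 6)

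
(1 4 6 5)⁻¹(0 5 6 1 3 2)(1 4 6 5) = (0 1 5 4 3 2)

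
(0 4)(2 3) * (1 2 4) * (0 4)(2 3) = (0 1 3)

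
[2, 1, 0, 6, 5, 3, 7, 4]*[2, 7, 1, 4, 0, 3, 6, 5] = [1, 7, 2, 6, 3, 4, 5, 0]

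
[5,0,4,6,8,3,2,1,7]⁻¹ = [1,7,6,5,2,0,3,8,4]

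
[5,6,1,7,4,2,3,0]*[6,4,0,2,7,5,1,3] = [5,1,4,3,7,0,2,6]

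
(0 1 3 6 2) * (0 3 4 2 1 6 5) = (0 6 1 4 2 3 5)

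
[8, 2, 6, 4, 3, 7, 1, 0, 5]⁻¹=[7, 6, 1, 4, 3, 8, 2, 5, 0]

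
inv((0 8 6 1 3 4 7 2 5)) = (0 5 2 7 4 3 1 6 8)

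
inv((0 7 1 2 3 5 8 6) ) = (0 6 8 5 3 2 1 7) 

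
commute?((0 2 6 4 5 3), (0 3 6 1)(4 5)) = no:(0 2 6 4 5 3)*(0 3 6 1)(4 5) = (0 2 1)(5 6), (0 3 6 1)(4 5)*(0 2 6 4 5 3) = (1 2 6)(3 4)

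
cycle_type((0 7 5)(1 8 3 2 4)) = 3.5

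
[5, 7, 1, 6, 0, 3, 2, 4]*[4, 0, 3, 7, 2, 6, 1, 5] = [6, 5, 0, 1, 4, 7, 3, 2]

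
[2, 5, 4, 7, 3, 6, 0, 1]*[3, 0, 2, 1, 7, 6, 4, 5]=[2, 6, 7, 5, 1, 4, 3, 0]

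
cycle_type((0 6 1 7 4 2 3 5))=8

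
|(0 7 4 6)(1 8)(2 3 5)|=12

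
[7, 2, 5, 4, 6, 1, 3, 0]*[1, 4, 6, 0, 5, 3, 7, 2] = [2, 6, 3, 5, 7, 4, 0, 1]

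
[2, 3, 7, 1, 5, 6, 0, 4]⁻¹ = [6, 3, 0, 1, 7, 4, 5, 2]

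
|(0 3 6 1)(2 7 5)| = 12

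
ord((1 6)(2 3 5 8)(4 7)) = 4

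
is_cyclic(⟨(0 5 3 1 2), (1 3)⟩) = no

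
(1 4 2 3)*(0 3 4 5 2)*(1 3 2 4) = (0 2 1 5 4)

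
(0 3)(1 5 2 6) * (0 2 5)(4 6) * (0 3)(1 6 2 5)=(1 3 5)(2 4)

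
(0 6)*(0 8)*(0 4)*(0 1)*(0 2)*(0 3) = (0 6 8 4 1 2 3)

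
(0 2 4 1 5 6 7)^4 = (0 5 2 6 4 7 1)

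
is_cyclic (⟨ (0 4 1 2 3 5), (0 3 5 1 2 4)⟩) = no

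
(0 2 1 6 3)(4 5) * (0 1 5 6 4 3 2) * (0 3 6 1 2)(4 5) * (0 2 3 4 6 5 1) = (0 4)(2 6)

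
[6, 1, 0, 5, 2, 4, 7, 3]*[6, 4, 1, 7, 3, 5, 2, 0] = [2, 4, 6, 5, 1, 3, 0, 7]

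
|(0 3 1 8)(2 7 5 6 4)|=20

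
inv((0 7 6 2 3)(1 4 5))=(0 3 2 6 7)(1 5 4)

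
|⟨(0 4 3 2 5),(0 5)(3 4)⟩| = 60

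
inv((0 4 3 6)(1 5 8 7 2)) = (0 6 3 4)(1 2 7 8 5)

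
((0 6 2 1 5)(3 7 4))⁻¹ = (0 5 1 2 6)(3 4 7)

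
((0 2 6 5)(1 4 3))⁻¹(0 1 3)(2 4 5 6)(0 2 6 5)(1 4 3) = (0 5 6 3)(1 2 4)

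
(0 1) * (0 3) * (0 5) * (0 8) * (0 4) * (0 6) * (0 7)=(0 1 3 5 8 4 6 7)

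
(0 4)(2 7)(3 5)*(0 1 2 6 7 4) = (1 2 4)(3 5)(6 7)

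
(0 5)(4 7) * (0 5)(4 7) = ()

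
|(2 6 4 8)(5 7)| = 4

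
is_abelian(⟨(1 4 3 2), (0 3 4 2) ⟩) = no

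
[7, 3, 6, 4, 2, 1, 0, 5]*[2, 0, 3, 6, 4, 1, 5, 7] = [7, 6, 5, 4, 3, 0, 2, 1]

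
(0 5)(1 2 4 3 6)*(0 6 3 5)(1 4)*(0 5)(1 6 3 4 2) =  (0 5 3 4)(2 6)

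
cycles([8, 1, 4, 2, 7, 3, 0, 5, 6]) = (0 8 6)(2 4 7 5 3)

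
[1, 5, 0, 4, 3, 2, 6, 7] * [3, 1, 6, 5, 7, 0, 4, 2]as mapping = [0→1, 1→0, 2→3, 3→7, 4→5, 5→6, 6→4, 7→2]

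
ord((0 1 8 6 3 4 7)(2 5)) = 14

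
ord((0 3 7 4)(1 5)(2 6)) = 4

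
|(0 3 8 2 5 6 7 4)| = 8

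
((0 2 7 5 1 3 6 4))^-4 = (0 1)(2 3)(4 5)(6 7)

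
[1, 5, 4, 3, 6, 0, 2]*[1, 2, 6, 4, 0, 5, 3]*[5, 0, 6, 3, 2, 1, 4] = [6, 1, 5, 2, 3, 0, 4]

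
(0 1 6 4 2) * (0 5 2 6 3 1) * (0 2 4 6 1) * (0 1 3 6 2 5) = (0 5 4 3 1 6 2)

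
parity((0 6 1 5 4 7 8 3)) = odd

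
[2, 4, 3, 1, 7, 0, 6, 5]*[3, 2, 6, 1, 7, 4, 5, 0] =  [6, 7, 1, 2, 0, 3, 5, 4]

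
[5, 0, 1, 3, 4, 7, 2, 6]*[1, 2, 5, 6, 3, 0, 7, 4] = [0, 1, 2, 6, 3, 4, 5, 7]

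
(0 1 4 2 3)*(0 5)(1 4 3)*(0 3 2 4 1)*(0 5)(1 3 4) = (0 3)(1 2 5 4)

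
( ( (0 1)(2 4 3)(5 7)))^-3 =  (0 1)(5 7)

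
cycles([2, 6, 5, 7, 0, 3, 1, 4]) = (0 2 5 3 7 4)(1 6)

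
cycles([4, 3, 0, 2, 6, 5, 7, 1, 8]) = (0 4 6 7 1 3 2)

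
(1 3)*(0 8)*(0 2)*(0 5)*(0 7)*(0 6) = (0 8 2 5 7 6)(1 3)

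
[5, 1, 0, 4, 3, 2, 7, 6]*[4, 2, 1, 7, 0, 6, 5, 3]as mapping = [0→6, 1→2, 2→4, 3→0, 4→7, 5→1, 6→3, 7→5]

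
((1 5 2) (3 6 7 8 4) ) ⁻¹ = (1 2 5) (3 4 8 7 6) 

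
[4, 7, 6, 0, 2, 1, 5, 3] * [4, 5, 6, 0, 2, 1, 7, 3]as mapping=[0→2, 1→3, 2→7, 3→4, 4→6, 5→5, 6→1, 7→0]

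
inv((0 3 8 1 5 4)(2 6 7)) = (0 4 5 1 8 3)(2 7 6)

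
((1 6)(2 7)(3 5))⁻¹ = (1 6)(2 7)(3 5)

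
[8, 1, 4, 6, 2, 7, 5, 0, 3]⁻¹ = [7, 1, 4, 8, 2, 6, 3, 5, 0]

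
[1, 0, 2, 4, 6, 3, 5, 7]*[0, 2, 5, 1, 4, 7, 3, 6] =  [2, 0, 5, 4, 3, 1, 7, 6] 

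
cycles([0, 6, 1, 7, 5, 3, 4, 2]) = (1 6 4 5 3 7 2)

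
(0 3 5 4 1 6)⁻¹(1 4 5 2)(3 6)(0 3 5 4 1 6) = (0 5)(1 4 2 6)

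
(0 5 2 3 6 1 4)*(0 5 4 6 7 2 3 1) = (0 4 5 3 7 2 1 6)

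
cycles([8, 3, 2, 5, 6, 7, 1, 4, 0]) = (0 8) (1 3 5 7 4 6) 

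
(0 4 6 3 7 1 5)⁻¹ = (0 5 1 7 3 6 4)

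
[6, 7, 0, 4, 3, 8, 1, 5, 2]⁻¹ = [2, 6, 8, 4, 3, 7, 0, 1, 5]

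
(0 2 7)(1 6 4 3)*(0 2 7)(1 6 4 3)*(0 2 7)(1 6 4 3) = (1 3 4 6)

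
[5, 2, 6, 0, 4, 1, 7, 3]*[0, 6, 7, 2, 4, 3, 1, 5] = [3, 7, 1, 0, 4, 6, 5, 2]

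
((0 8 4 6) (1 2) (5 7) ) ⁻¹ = (0 6 4 8) (1 2) (5 7) 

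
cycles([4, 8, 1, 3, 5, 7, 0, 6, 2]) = (0 4 5 7 6)(1 8 2)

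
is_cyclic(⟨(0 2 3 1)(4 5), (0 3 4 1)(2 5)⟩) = no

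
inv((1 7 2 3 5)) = (1 5 3 2 7)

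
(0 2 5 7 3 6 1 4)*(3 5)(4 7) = (0 2 3 6 1 7 5 4)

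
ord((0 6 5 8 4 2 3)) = 7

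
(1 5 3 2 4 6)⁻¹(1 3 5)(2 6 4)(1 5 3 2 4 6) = (1 6 4)(2 3 5)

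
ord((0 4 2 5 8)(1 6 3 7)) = 20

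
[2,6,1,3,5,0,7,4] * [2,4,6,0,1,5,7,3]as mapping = [0→6,1→7,2→4,3→0,4→5,5→2,6→3,7→1]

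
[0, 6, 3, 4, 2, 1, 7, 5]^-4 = [0, 1, 4, 2, 3, 5, 6, 7]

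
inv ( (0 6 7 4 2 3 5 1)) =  (0 1 5 3 2 4 7 6)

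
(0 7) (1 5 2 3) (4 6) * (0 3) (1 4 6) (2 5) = (0 7 3 4 1 2) 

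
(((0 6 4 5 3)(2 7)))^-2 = (0 5 6 3 4)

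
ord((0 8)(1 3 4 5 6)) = 10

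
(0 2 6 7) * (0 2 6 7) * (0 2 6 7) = (0 7 6 2)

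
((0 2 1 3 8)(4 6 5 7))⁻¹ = (0 8 3 1 2)(4 7 5 6)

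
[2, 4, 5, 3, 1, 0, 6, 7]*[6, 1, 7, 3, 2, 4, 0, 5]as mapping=[0→7, 1→2, 2→4, 3→3, 4→1, 5→6, 6→0, 7→5]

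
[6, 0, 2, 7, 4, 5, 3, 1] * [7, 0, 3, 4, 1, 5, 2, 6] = [2, 7, 3, 6, 1, 5, 4, 0]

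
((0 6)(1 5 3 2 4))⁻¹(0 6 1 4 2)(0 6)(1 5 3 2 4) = (0 5 1 4 6)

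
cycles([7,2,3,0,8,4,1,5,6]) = (0 7 5 4 8 6 1 2 3)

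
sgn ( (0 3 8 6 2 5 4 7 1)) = 1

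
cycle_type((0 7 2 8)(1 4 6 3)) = 4^2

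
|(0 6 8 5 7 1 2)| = 7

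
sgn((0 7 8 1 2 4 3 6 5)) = 1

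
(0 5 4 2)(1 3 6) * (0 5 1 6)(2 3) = (0 1 2 5 4 3)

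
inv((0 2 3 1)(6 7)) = (0 1 3 2)(6 7)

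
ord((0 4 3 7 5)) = 5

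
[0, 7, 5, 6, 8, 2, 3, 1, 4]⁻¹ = [0, 7, 5, 6, 8, 2, 3, 1, 4]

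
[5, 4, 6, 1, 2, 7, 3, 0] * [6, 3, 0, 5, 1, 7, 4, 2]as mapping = [0→7, 1→1, 2→4, 3→3, 4→0, 5→2, 6→5, 7→6]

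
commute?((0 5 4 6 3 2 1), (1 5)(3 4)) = no:(0 5 4 6 3 2 1) * (1 5)(3 4) = (0 1)(2 5 3)(4 6), (1 5)(3 4) * (0 5 4 6 3 2 1) = (0 5)(1 4 2)(3 6)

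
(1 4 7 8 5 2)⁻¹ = (1 2 5 8 7 4)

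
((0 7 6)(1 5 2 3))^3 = (1 3 2 5)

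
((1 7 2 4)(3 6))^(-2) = (1 2)(4 7)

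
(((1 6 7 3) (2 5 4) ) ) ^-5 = (1 3 7 6) (2 5 4) 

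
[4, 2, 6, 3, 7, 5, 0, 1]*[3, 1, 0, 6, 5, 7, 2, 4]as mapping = [0→5, 1→0, 2→2, 3→6, 4→4, 5→7, 6→3, 7→1]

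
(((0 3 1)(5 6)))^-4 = (0 1 3)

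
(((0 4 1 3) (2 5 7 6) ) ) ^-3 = (0 4 1 3) (2 5 7 6) 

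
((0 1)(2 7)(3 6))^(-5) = (0 1)(2 7)(3 6)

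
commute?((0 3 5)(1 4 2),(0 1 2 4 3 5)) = no:(0 3 5)(1 4 2)*(0 1 2 4 3 5) = (0 5 1 3),(0 1 2 4 3 5)*(0 3 5)(1 4 2) = (0 4 5 3)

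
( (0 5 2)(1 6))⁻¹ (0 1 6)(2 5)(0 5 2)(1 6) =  (0 2)(1 5 6)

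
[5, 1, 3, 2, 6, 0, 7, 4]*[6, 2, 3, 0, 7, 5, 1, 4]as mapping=[0→5, 1→2, 2→0, 3→3, 4→1, 5→6, 6→4, 7→7]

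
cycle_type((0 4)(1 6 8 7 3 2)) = 2.6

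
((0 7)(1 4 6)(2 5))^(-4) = (1 6 4)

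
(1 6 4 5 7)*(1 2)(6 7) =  (1 7 2)(4 5 6)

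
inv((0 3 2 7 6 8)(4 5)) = (0 8 6 7 2 3)(4 5)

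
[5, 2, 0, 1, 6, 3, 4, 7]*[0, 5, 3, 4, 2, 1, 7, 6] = [1, 3, 0, 5, 7, 4, 2, 6]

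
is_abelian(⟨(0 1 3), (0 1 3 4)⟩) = no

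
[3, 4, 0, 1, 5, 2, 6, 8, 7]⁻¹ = [2, 3, 5, 0, 1, 4, 6, 8, 7]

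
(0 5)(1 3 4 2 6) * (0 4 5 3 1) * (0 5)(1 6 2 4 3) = (0 1 6 5 3)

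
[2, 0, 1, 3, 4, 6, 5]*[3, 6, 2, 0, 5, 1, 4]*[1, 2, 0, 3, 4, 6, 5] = [0, 3, 5, 1, 6, 4, 2]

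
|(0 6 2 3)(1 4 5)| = 12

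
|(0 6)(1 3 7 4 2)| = 10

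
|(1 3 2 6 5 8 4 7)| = 8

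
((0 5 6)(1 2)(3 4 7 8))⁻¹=(0 6 5)(1 2)(3 8 7 4)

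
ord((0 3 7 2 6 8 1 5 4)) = 9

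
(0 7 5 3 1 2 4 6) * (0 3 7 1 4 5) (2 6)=(0 1 6 3 4 2 5 7) 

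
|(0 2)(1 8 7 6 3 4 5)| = 14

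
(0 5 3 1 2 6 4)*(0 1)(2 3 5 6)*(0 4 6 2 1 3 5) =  (0 2 1 5)(3 4)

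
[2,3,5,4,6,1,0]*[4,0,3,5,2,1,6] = [3,5,1,2,6,0,4]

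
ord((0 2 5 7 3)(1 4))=10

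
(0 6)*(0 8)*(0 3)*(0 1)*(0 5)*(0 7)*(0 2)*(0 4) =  (0 6 8 3 1 5 7 2 4) 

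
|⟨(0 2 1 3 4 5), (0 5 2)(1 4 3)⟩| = 24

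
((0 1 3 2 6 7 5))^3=(0 2 5 3 7 1 6)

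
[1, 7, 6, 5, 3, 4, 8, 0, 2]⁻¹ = [7, 0, 8, 4, 5, 3, 2, 1, 6]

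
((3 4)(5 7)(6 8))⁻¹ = (3 4)(5 7)(6 8)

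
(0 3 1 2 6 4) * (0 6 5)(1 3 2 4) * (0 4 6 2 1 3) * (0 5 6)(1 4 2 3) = (0 4 3 5 2 6 1)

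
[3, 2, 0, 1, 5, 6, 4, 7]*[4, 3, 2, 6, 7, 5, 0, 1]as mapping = [0→6, 1→2, 2→4, 3→3, 4→5, 5→0, 6→7, 7→1]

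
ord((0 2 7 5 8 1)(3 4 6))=6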